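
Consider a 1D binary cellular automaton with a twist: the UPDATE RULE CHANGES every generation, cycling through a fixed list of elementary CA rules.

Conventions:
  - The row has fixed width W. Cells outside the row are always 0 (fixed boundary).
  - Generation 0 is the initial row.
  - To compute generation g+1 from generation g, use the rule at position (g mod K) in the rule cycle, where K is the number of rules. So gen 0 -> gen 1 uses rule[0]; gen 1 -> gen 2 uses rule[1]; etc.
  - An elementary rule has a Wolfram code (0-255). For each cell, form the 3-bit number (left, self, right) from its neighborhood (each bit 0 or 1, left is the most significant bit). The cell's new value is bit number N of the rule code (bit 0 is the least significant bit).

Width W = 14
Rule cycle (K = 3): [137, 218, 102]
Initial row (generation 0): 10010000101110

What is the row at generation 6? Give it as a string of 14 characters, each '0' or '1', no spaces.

Answer: 00111001011100

Derivation:
Gen 0: 10010000101110
Gen 1 (rule 137): 00000110001100
Gen 2 (rule 218): 00001111011110
Gen 3 (rule 102): 00010001100010
Gen 4 (rule 137): 11000101001000
Gen 5 (rule 218): 11101000110100
Gen 6 (rule 102): 00111001011100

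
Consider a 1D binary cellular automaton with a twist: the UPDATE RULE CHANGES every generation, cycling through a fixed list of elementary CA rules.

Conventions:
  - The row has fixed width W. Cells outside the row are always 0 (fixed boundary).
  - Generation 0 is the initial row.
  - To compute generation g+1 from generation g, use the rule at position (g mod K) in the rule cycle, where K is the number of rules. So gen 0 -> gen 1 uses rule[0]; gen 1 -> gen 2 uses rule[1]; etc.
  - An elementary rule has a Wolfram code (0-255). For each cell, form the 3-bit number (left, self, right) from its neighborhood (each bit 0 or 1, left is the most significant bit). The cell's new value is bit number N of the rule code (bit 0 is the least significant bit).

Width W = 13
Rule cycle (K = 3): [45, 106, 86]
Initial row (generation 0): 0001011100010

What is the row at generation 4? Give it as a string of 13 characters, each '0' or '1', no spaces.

Answer: 1101110001100

Derivation:
Gen 0: 0001011100010
Gen 1 (rule 45): 1101110001010
Gen 2 (rule 106): 1111010010100
Gen 3 (rule 86): 0001011110110
Gen 4 (rule 45): 1101110001100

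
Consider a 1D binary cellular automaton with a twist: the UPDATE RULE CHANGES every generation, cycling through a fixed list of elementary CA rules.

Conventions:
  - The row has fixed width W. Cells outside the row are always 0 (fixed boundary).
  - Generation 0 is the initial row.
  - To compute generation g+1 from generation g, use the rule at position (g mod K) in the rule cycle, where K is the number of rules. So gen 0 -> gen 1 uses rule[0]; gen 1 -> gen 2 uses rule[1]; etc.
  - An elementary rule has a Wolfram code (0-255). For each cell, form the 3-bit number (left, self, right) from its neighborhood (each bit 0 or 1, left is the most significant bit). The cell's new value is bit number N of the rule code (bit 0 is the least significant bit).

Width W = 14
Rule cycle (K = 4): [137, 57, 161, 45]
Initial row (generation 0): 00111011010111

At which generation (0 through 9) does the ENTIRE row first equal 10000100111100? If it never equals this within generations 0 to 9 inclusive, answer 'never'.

Answer: 5

Derivation:
Gen 0: 00111011010111
Gen 1 (rule 137): 10110010000110
Gen 2 (rule 57): 01101001110101
Gen 3 (rule 161): 00010000101010
Gen 4 (rule 45): 11010110111110
Gen 5 (rule 137): 10000100111100
Gen 6 (rule 57): 01110010100011
Gen 7 (rule 161): 00100001001000
Gen 8 (rule 45): 10101101001011
Gen 9 (rule 137): 00001000000010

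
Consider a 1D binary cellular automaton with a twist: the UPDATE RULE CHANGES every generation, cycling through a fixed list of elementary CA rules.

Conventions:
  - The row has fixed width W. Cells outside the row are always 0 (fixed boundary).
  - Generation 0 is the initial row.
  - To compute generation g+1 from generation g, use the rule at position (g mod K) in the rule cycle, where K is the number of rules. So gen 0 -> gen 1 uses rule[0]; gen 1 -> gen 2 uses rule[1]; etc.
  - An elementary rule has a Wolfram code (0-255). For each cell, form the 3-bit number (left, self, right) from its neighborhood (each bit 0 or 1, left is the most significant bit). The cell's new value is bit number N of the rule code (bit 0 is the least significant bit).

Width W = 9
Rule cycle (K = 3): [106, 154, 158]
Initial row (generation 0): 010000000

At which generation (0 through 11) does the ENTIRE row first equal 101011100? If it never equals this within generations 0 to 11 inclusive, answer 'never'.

Gen 0: 010000000
Gen 1 (rule 106): 100000000
Gen 2 (rule 154): 010000000
Gen 3 (rule 158): 111000000
Gen 4 (rule 106): 101000000
Gen 5 (rule 154): 000100000
Gen 6 (rule 158): 001110000
Gen 7 (rule 106): 011010000
Gen 8 (rule 154): 110001000
Gen 9 (rule 158): 101011100
Gen 10 (rule 106): 010110100
Gen 11 (rule 154): 100100010

Answer: 9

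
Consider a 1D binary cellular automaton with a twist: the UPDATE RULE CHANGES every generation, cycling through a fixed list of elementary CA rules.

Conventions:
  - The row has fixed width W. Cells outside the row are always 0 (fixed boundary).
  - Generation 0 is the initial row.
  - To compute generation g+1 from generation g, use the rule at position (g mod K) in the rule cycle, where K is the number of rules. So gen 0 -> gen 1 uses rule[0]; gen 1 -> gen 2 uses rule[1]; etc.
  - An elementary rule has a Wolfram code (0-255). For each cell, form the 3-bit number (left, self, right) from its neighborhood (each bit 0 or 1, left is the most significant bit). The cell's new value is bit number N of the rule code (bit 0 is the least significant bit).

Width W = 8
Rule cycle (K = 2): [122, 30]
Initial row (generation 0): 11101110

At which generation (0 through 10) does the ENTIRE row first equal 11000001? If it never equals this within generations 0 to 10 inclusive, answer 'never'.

Gen 0: 11101110
Gen 1 (rule 122): 10111011
Gen 2 (rule 30): 10100010
Gen 3 (rule 122): 01010101
Gen 4 (rule 30): 11010101
Gen 5 (rule 122): 11101010
Gen 6 (rule 30): 10001011
Gen 7 (rule 122): 01010111
Gen 8 (rule 30): 11010100
Gen 9 (rule 122): 11101010
Gen 10 (rule 30): 10001011

Answer: never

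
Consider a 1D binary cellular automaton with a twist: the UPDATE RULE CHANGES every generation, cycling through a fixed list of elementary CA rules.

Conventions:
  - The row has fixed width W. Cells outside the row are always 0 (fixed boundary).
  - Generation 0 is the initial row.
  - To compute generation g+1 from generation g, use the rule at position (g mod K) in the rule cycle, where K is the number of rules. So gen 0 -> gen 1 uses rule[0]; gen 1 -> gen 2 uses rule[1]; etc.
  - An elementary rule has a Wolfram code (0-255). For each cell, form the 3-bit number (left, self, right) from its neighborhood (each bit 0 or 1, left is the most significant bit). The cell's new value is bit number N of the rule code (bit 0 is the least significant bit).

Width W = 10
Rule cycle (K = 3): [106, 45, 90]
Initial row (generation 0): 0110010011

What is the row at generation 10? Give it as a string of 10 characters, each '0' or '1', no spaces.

Answer: 1011111100

Derivation:
Gen 0: 0110010011
Gen 1 (rule 106): 1110100111
Gen 2 (rule 45): 1001100100
Gen 3 (rule 90): 0111111010
Gen 4 (rule 106): 1100001100
Gen 5 (rule 45): 1001101001
Gen 6 (rule 90): 0111100110
Gen 7 (rule 106): 1100101110
Gen 8 (rule 45): 1000111000
Gen 9 (rule 90): 0101101100
Gen 10 (rule 106): 1011111100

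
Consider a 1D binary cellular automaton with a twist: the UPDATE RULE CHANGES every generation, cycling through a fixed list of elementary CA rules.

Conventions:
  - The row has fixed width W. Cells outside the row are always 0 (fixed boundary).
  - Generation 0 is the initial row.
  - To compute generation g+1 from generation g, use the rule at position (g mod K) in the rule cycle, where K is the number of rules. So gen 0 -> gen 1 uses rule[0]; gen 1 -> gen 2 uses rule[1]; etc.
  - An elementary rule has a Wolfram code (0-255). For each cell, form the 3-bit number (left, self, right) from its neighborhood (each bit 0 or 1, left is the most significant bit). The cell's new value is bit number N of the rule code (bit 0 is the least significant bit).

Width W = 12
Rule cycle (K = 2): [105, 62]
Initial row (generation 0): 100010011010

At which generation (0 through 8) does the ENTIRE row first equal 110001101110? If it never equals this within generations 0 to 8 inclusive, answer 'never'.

Gen 0: 100010011010
Gen 1 (rule 105): 001000011100
Gen 2 (rule 62): 011100110010
Gen 3 (rule 105): 010100110000
Gen 4 (rule 62): 111111101000
Gen 5 (rule 105): 100000110011
Gen 6 (rule 62): 110001101110
Gen 7 (rule 105): 110101111010
Gen 8 (rule 62): 101111000111

Answer: 6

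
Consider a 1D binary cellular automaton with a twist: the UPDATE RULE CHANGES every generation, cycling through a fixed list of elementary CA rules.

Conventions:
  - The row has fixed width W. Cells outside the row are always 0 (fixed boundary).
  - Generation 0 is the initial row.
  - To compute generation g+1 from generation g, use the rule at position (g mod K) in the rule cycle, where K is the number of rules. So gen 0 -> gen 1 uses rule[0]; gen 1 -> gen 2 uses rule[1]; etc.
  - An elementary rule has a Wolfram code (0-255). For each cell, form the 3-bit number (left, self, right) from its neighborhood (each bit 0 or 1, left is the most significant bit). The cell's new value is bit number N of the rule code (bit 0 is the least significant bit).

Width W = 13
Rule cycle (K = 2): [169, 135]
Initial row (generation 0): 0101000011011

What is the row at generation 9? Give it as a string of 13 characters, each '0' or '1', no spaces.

Gen 0: 0101000011011
Gen 1 (rule 169): 0010011010110
Gen 2 (rule 135): 1110100010000
Gen 3 (rule 169): 1101001000111
Gen 4 (rule 135): 0001011011010
Gen 5 (rule 169): 1100110110100
Gen 6 (rule 135): 0001000000101
Gen 7 (rule 169): 1100011110010
Gen 8 (rule 135): 0001101100110
Gen 9 (rule 169): 1101011000100

Answer: 1101011000100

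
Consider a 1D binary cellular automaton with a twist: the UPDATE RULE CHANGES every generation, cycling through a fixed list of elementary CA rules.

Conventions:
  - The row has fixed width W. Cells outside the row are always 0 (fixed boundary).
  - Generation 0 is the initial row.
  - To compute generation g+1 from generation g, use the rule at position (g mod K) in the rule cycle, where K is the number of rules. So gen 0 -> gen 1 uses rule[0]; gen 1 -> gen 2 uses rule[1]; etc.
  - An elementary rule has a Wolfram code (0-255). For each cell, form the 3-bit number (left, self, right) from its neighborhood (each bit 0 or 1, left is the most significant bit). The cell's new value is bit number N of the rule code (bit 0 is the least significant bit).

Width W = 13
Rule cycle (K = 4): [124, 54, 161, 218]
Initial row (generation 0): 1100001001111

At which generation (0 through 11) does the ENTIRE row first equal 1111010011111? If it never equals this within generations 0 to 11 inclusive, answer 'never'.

Answer: 4

Derivation:
Gen 0: 1100001001111
Gen 1 (rule 124): 1110001101001
Gen 2 (rule 54): 0001010011111
Gen 3 (rule 161): 1100100001110
Gen 4 (rule 218): 1111010011111
Gen 5 (rule 124): 1001111010001
Gen 6 (rule 54): 1110000111011
Gen 7 (rule 161): 0100110010100
Gen 8 (rule 218): 1011111100010
Gen 9 (rule 124): 1110000110011
Gen 10 (rule 54): 0001001001100
Gen 11 (rule 161): 1100000000001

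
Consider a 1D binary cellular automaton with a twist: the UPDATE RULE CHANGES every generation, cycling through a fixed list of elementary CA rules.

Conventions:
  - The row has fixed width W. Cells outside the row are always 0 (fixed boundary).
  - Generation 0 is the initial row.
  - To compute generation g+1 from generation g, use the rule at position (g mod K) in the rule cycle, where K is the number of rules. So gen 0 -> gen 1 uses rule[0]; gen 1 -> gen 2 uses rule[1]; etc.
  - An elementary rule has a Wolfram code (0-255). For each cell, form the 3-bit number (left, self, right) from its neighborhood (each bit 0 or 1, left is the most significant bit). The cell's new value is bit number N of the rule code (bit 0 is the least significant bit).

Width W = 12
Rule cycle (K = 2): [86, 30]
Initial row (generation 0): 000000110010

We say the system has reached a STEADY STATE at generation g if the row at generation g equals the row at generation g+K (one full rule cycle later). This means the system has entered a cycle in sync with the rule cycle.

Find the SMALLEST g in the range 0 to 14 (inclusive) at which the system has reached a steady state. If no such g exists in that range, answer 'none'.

Gen 0: 000000110010
Gen 1 (rule 86): 000001011111
Gen 2 (rule 30): 000011010000
Gen 3 (rule 86): 000101011000
Gen 4 (rule 30): 001101010100
Gen 5 (rule 86): 010101010110
Gen 6 (rule 30): 110101010101
Gen 7 (rule 86): 010101010101
Gen 8 (rule 30): 110101010101
Gen 9 (rule 86): 010101010101
Gen 10 (rule 30): 110101010101
Gen 11 (rule 86): 010101010101
Gen 12 (rule 30): 110101010101
Gen 13 (rule 86): 010101010101
Gen 14 (rule 30): 110101010101
Gen 15 (rule 86): 010101010101
Gen 16 (rule 30): 110101010101

Answer: 6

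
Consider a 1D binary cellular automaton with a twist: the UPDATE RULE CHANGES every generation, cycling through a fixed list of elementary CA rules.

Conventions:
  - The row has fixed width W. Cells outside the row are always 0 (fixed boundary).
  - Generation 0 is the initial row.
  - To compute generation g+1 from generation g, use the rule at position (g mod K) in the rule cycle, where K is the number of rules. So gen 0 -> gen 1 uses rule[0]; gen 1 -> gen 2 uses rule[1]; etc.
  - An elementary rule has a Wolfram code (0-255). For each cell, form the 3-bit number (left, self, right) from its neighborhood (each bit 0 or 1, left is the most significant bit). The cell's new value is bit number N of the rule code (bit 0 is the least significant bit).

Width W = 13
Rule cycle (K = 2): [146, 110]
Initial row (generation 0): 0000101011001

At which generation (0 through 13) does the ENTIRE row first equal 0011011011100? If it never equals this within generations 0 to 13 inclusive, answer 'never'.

Answer: never

Derivation:
Gen 0: 0000101011001
Gen 1 (rule 146): 0001000000110
Gen 2 (rule 110): 0011000001110
Gen 3 (rule 146): 0100100010101
Gen 4 (rule 110): 1101100111111
Gen 5 (rule 146): 0000011011110
Gen 6 (rule 110): 0000111110010
Gen 7 (rule 146): 0001011101101
Gen 8 (rule 110): 0011110111111
Gen 9 (rule 146): 0101100011110
Gen 10 (rule 110): 1111100110010
Gen 11 (rule 146): 0111011001101
Gen 12 (rule 110): 1101111011111
Gen 13 (rule 146): 0000110001110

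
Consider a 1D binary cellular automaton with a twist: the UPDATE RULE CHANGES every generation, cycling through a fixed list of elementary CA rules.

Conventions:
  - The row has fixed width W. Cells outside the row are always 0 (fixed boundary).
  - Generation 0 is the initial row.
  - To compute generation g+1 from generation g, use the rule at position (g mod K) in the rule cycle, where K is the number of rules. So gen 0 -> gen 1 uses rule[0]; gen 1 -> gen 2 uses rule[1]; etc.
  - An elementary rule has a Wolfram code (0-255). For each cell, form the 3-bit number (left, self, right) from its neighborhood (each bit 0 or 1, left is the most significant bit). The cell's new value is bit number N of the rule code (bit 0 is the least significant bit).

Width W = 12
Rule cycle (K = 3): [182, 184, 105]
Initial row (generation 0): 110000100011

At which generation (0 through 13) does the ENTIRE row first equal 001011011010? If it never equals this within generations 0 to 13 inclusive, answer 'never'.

Gen 0: 110000100011
Gen 1 (rule 182): 001001110100
Gen 2 (rule 184): 000101101010
Gen 3 (rule 105): 110011110100
Gen 4 (rule 182): 001101101110
Gen 5 (rule 184): 001011011101
Gen 6 (rule 105): 100111110110
Gen 7 (rule 182): 111011101001
Gen 8 (rule 184): 110111010100
Gen 9 (rule 105): 111101101001
Gen 10 (rule 182): 011010011111
Gen 11 (rule 184): 010101011110
Gen 12 (rule 105): 001010110010
Gen 13 (rule 182): 011111001111

Answer: never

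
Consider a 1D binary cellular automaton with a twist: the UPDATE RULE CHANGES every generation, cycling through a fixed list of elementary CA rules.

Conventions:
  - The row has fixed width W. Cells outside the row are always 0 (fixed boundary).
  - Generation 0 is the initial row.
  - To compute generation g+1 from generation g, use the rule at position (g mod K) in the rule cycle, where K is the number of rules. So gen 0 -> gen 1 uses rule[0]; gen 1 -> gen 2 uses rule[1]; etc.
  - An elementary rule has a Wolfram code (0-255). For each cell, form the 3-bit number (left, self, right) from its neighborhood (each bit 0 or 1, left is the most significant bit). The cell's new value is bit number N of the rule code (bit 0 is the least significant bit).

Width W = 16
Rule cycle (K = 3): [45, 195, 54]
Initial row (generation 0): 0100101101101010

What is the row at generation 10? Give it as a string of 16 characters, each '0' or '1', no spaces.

Answer: 1011001110000011

Derivation:
Gen 0: 0100101101101010
Gen 1 (rule 45): 0100111011011110
Gen 2 (rule 195): 1001011001001110
Gen 3 (rule 54): 1111100111110001
Gen 4 (rule 45): 1000000100000101
Gen 5 (rule 195): 0011111001111000
Gen 6 (rule 54): 0100000110000100
Gen 7 (rule 45): 0101110100110101
Gen 8 (rule 195): 1000110001010000
Gen 9 (rule 54): 1101001011111000
Gen 10 (rule 45): 1011001110000011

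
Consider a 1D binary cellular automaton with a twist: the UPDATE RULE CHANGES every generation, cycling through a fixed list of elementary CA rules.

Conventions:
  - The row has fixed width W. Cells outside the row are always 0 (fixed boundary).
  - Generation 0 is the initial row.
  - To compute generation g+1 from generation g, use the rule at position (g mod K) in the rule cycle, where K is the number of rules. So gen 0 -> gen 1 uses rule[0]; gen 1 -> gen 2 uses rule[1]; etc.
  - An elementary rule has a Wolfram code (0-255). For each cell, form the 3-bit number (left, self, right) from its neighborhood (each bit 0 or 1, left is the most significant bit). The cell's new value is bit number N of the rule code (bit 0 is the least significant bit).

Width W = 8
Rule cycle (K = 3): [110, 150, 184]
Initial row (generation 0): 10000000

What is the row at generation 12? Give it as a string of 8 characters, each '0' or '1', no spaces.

Answer: 01111010

Derivation:
Gen 0: 10000000
Gen 1 (rule 110): 10000000
Gen 2 (rule 150): 11000000
Gen 3 (rule 184): 10100000
Gen 4 (rule 110): 11100000
Gen 5 (rule 150): 01010000
Gen 6 (rule 184): 00101000
Gen 7 (rule 110): 01111000
Gen 8 (rule 150): 10110100
Gen 9 (rule 184): 01101010
Gen 10 (rule 110): 11111110
Gen 11 (rule 150): 01111101
Gen 12 (rule 184): 01111010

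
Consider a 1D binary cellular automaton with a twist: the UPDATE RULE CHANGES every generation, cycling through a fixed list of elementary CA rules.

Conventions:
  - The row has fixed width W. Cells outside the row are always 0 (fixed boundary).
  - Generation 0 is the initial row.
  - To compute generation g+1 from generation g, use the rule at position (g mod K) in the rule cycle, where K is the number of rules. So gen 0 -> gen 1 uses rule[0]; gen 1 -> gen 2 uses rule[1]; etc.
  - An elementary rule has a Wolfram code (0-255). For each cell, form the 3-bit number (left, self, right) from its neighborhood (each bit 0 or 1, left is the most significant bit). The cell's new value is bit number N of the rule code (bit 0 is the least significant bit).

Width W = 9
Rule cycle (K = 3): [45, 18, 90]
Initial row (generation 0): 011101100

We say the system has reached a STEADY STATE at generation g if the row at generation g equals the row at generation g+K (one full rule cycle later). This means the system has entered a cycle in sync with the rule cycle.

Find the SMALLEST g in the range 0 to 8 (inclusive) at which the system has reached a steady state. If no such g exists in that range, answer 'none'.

Answer: 8

Derivation:
Gen 0: 011101100
Gen 1 (rule 45): 010011001
Gen 2 (rule 18): 101100110
Gen 3 (rule 90): 001111111
Gen 4 (rule 45): 101000000
Gen 5 (rule 18): 000100000
Gen 6 (rule 90): 001010000
Gen 7 (rule 45): 101110111
Gen 8 (rule 18): 000000000
Gen 9 (rule 90): 000000000
Gen 10 (rule 45): 111111111
Gen 11 (rule 18): 000000000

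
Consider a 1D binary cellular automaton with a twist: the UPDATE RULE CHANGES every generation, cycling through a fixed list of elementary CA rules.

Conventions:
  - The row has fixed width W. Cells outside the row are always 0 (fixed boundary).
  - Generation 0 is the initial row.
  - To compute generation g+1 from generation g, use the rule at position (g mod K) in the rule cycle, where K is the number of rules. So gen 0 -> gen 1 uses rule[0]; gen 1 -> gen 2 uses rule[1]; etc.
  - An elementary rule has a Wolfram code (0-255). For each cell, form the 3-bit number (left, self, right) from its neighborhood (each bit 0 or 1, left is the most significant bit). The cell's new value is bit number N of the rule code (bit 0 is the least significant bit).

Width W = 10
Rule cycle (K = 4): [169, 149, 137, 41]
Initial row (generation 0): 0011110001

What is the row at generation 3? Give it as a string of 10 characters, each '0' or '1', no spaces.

Answer: 0000000110

Derivation:
Gen 0: 0011110001
Gen 1 (rule 169): 1011100100
Gen 2 (rule 149): 1001010111
Gen 3 (rule 137): 0000000110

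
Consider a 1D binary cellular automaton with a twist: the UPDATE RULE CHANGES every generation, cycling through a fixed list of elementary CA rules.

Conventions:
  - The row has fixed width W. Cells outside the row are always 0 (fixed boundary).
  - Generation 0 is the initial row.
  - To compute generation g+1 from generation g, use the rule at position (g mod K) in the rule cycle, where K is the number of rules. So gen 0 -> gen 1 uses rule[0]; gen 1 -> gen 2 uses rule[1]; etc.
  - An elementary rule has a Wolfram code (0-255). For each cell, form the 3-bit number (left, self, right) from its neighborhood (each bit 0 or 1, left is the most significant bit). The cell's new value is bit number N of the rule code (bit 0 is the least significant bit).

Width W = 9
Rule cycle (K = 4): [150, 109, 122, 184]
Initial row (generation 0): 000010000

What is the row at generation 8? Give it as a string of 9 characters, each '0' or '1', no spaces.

Gen 0: 000010000
Gen 1 (rule 150): 000111000
Gen 2 (rule 109): 110101011
Gen 3 (rule 122): 111010111
Gen 4 (rule 184): 110101110
Gen 5 (rule 150): 000100101
Gen 6 (rule 109): 110100111
Gen 7 (rule 122): 111011101
Gen 8 (rule 184): 110111010

Answer: 110111010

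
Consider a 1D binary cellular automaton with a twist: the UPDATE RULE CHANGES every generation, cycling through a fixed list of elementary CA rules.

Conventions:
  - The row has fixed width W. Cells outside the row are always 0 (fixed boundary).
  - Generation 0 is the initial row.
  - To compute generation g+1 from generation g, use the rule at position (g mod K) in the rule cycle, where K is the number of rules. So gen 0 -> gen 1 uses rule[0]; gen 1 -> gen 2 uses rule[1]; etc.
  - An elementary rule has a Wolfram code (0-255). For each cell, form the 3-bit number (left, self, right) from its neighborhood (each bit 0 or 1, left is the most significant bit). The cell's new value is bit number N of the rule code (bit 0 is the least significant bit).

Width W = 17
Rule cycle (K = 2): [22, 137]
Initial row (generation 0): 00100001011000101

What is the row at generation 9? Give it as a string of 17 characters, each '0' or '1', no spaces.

Gen 0: 00100001011000101
Gen 1 (rule 22): 01110011000101101
Gen 2 (rule 137): 01100010010001000
Gen 3 (rule 22): 10010111111011100
Gen 4 (rule 137): 00000111110011001
Gen 5 (rule 22): 00001000001100111
Gen 6 (rule 137): 11100011101000110
Gen 7 (rule 22): 00010100001101001
Gen 8 (rule 137): 11000001101000000
Gen 9 (rule 22): 00100010001100000

Answer: 00100010001100000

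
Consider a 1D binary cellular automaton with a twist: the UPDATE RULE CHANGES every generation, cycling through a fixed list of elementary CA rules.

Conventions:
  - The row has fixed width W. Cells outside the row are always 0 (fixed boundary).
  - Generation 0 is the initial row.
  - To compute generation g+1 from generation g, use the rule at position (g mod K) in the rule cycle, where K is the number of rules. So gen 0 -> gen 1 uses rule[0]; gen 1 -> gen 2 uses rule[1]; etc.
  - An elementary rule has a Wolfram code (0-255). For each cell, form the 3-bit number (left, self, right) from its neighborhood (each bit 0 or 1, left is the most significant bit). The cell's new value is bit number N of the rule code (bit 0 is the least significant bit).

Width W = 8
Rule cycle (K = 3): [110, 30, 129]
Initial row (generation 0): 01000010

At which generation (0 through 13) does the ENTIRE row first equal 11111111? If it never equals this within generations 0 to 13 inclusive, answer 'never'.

Answer: 6

Derivation:
Gen 0: 01000010
Gen 1 (rule 110): 11000110
Gen 2 (rule 30): 10101101
Gen 3 (rule 129): 00000000
Gen 4 (rule 110): 00000000
Gen 5 (rule 30): 00000000
Gen 6 (rule 129): 11111111
Gen 7 (rule 110): 10000001
Gen 8 (rule 30): 11000011
Gen 9 (rule 129): 00011000
Gen 10 (rule 110): 00111000
Gen 11 (rule 30): 01100100
Gen 12 (rule 129): 00000001
Gen 13 (rule 110): 00000011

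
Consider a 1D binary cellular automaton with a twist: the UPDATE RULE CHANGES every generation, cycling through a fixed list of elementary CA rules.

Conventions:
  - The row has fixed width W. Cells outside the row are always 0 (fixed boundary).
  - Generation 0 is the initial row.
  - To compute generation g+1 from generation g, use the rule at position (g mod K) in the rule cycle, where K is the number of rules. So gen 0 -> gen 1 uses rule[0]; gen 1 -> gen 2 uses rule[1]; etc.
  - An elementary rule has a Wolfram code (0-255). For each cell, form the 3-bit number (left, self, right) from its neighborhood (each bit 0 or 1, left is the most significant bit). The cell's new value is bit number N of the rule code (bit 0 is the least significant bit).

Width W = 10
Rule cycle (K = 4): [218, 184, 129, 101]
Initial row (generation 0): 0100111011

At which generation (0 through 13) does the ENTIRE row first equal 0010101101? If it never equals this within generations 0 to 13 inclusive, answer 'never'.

Answer: never

Derivation:
Gen 0: 0100111011
Gen 1 (rule 218): 1011111011
Gen 2 (rule 184): 0111110110
Gen 3 (rule 129): 0011100000
Gen 4 (rule 101): 1000101111
Gen 5 (rule 218): 0101001111
Gen 6 (rule 184): 0010101110
Gen 7 (rule 129): 1000000100
Gen 8 (rule 101): 1011110101
Gen 9 (rule 218): 0011110000
Gen 10 (rule 184): 0011101000
Gen 11 (rule 129): 1001000011
Gen 12 (rule 101): 1001011001
Gen 13 (rule 218): 0110011110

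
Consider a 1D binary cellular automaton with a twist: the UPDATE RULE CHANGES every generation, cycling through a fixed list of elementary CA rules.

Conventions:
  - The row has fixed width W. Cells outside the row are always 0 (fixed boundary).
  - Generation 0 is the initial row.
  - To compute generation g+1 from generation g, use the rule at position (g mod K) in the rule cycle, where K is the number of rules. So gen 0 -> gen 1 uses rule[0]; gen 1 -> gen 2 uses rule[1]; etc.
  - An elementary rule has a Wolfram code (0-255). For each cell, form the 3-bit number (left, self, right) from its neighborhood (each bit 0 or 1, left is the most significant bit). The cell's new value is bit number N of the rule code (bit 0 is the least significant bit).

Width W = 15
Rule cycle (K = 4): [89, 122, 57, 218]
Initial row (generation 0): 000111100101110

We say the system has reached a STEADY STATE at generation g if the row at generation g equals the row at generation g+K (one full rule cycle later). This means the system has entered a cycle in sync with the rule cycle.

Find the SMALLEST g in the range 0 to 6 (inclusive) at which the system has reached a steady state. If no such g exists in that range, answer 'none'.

Gen 0: 000111100101110
Gen 1 (rule 89): 110100110001011
Gen 2 (rule 122): 111011111010111
Gen 3 (rule 57): 100110000101100
Gen 4 (rule 218): 011111001001110
Gen 5 (rule 89): 010001100101011
Gen 6 (rule 122): 101011111010111
Gen 7 (rule 57): 010110000101100
Gen 8 (rule 218): 100111001001110
Gen 9 (rule 89): 010101100101011
Gen 10 (rule 122): 101011111010111

Answer: 6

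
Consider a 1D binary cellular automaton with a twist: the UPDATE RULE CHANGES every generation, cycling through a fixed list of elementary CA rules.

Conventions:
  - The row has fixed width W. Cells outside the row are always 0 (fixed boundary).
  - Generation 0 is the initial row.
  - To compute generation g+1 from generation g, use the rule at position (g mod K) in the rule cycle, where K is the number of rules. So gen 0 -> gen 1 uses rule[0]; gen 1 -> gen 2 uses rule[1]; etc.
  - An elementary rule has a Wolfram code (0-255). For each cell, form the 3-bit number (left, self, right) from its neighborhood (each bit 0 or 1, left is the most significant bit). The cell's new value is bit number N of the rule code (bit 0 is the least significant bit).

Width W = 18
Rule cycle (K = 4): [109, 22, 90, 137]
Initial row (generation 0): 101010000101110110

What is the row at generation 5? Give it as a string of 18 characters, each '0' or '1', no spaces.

Gen 0: 101010000101110110
Gen 1 (rule 109): 111110110111011110
Gen 2 (rule 22): 000000000000000001
Gen 3 (rule 90): 000000000000000010
Gen 4 (rule 137): 111111111111111000
Gen 5 (rule 109): 100000000000001011

Answer: 100000000000001011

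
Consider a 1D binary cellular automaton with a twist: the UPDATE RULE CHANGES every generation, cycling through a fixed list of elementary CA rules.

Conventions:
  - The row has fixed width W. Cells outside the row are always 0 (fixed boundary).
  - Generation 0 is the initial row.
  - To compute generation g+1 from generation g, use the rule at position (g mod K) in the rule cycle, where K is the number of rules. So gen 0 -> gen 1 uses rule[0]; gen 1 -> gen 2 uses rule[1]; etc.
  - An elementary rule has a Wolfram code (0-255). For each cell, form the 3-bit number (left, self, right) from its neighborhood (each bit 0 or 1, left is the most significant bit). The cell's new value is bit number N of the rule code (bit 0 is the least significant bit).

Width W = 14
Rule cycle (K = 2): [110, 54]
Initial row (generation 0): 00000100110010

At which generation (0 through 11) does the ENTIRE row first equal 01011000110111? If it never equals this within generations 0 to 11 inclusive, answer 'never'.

Gen 0: 00000100110010
Gen 1 (rule 110): 00001101110110
Gen 2 (rule 54): 00010010001001
Gen 3 (rule 110): 00110110011011
Gen 4 (rule 54): 01001001100100
Gen 5 (rule 110): 11011011101100
Gen 6 (rule 54): 00100100010010
Gen 7 (rule 110): 01101100110110
Gen 8 (rule 54): 10010011001001
Gen 9 (rule 110): 10110111011011
Gen 10 (rule 54): 11001000100100
Gen 11 (rule 110): 11011001101100

Answer: never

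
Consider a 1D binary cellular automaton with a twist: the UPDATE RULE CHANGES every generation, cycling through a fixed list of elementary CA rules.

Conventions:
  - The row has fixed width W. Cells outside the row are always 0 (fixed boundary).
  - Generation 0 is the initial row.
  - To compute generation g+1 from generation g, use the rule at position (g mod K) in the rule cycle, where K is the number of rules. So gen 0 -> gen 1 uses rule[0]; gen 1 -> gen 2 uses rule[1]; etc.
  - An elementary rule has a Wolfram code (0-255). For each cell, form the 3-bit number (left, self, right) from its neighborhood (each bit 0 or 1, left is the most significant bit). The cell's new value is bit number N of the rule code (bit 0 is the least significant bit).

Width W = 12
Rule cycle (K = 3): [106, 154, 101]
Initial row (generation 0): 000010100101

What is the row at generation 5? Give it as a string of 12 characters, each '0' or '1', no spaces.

Gen 0: 000010100101
Gen 1 (rule 106): 000101001010
Gen 2 (rule 154): 001000110001
Gen 3 (rule 101): 101010010101
Gen 4 (rule 106): 010100101010
Gen 5 (rule 154): 100011000001

Answer: 100011000001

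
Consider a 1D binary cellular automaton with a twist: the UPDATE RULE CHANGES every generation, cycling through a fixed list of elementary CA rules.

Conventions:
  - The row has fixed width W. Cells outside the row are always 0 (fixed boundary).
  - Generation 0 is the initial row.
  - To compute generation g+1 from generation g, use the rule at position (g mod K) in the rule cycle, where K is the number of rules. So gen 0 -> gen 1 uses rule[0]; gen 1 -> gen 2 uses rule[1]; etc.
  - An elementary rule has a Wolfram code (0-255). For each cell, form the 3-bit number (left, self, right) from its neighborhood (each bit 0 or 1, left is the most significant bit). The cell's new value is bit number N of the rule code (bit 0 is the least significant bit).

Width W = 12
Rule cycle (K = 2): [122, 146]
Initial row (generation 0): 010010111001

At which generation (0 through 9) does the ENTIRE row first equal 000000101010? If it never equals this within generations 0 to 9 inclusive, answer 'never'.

Gen 0: 010010111001
Gen 1 (rule 122): 101101101110
Gen 2 (rule 146): 000000000101
Gen 3 (rule 122): 000000001010
Gen 4 (rule 146): 000000010001
Gen 5 (rule 122): 000000101010
Gen 6 (rule 146): 000001000001
Gen 7 (rule 122): 000010100010
Gen 8 (rule 146): 000100010101
Gen 9 (rule 122): 001010101010

Answer: 5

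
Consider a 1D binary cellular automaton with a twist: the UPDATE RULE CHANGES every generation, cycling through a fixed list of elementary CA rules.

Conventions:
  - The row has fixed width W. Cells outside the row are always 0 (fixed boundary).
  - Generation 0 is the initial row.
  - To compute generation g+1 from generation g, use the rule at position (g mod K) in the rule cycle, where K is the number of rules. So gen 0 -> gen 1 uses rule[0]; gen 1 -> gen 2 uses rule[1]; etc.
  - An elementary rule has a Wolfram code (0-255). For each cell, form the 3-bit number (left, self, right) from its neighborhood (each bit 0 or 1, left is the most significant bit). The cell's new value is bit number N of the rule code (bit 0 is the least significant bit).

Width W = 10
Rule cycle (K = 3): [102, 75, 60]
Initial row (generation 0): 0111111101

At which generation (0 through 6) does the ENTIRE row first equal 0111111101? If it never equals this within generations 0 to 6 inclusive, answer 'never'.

Gen 0: 0111111101
Gen 1 (rule 102): 1000000111
Gen 2 (rule 75): 0011111101
Gen 3 (rule 60): 0010000011
Gen 4 (rule 102): 0110000101
Gen 5 (rule 75): 1110111000
Gen 6 (rule 60): 1001100100

Answer: 0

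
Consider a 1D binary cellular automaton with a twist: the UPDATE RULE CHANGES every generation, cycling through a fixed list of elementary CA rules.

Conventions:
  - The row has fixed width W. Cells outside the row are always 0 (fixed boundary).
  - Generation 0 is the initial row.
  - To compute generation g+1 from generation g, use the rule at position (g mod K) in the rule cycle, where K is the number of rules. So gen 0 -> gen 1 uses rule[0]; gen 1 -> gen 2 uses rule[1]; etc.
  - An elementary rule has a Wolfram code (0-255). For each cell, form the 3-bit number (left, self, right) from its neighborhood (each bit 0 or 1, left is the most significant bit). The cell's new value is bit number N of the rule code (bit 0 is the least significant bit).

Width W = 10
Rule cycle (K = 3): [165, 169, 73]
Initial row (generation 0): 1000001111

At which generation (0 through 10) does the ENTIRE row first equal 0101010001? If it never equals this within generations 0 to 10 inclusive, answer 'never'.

Answer: 3

Derivation:
Gen 0: 1000001111
Gen 1 (rule 165): 1011100110
Gen 2 (rule 169): 0111000100
Gen 3 (rule 73): 0101010001
Gen 4 (rule 165): 0111110101
Gen 5 (rule 169): 0111101010
Gen 6 (rule 73): 0100100000
Gen 7 (rule 165): 0100101111
Gen 8 (rule 169): 0000011110
Gen 9 (rule 73): 1111010010
Gen 10 (rule 165): 0110110010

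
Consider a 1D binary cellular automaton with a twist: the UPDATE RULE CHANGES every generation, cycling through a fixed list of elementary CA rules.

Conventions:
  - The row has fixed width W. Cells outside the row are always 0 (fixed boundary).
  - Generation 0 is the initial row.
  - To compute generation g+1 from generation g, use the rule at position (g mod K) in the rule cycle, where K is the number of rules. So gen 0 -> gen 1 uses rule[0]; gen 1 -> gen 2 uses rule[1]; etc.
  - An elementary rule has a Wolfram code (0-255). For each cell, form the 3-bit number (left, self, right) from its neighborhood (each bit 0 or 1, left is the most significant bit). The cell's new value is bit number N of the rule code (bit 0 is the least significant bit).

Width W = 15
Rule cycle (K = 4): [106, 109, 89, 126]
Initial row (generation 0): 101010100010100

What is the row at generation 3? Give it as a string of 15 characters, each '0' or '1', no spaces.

Answer: 010001000101011

Derivation:
Gen 0: 101010100010100
Gen 1 (rule 106): 010101000101000
Gen 2 (rule 109): 011111010111011
Gen 3 (rule 89): 010001000101011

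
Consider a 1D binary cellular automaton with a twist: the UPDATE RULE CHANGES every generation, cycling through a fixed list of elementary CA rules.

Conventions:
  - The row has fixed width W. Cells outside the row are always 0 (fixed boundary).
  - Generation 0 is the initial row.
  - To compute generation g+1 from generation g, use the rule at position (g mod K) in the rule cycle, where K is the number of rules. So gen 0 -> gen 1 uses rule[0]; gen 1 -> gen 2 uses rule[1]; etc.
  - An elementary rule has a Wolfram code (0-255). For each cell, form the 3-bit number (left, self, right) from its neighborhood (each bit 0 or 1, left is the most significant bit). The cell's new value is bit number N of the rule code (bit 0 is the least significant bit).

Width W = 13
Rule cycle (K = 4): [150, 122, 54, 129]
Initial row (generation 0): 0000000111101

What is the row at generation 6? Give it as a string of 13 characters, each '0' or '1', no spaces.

Answer: 1011000110101

Derivation:
Gen 0: 0000000111101
Gen 1 (rule 150): 0000001011001
Gen 2 (rule 122): 0000010111110
Gen 3 (rule 54): 0000111000001
Gen 4 (rule 129): 1110010011100
Gen 5 (rule 150): 0101111101010
Gen 6 (rule 122): 1011000110101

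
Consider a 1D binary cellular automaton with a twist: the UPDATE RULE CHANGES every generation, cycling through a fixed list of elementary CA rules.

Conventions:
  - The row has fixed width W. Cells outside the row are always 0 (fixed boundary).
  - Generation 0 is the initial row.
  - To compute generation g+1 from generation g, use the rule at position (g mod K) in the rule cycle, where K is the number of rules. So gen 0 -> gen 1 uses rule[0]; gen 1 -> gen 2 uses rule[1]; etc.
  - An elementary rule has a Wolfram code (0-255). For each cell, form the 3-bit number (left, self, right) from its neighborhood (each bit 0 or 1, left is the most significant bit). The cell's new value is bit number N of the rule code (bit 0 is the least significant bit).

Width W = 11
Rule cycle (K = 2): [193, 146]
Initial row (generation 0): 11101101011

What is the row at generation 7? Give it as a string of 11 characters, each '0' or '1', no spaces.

Gen 0: 11101101011
Gen 1 (rule 193): 01100100001
Gen 2 (rule 146): 10011010010
Gen 3 (rule 193): 00001000000
Gen 4 (rule 146): 00010100000
Gen 5 (rule 193): 11000001111
Gen 6 (rule 146): 00100010110
Gen 7 (rule 193): 10001000010

Answer: 10001000010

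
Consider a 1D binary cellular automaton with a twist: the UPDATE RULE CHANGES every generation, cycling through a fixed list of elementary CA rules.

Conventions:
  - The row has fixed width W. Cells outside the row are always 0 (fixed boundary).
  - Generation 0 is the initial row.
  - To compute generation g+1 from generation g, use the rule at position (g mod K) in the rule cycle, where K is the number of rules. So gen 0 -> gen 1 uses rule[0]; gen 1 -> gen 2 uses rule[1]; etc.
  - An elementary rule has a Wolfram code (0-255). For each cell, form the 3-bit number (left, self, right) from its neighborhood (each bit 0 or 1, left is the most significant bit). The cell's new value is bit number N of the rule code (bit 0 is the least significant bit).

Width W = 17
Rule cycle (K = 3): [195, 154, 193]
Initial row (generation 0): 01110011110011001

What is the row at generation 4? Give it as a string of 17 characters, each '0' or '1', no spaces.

Gen 0: 01110011110011001
Gen 1 (rule 195): 10110101110101010
Gen 2 (rule 154): 00100001100000001
Gen 3 (rule 193): 10001100101111100
Gen 4 (rule 195): 00110101000111101

Answer: 00110101000111101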